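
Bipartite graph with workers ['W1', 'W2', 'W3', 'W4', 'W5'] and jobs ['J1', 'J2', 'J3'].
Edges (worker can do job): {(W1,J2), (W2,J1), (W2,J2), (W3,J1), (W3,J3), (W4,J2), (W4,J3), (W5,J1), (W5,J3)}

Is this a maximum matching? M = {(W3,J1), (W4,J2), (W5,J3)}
Yes, size 3 is maximum

Proposed matching has size 3.
Maximum matching size for this graph: 3.

This is a maximum matching.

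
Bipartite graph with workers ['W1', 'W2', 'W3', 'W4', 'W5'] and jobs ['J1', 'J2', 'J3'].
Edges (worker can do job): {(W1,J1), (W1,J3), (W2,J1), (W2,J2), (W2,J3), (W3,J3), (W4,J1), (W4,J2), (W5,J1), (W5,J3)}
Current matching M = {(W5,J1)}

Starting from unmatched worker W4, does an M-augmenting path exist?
Yes: W4 → J1 → W5 → J3

An M-augmenting path alternates non-matching / matching edges, starting and ending at unmatched vertices.
Path: W4 → J1 → W5 → J3
(J3 is unmatched in M, so the path is augmenting.)
Flipping edges along this path would increase |M| from 1 to 2.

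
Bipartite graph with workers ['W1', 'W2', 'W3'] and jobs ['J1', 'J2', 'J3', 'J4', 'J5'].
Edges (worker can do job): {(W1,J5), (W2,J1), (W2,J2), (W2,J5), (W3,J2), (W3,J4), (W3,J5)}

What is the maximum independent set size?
Maximum independent set = 5

By König's theorem:
- Min vertex cover = Max matching = 3
- Max independent set = Total vertices - Min vertex cover
- Max independent set = 8 - 3 = 5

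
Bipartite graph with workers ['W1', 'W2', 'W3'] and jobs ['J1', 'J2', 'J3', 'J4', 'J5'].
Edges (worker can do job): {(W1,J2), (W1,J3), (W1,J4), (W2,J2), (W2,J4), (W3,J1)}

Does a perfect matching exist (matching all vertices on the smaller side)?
Yes, perfect matching exists (size 3)

Perfect matching: {(W1,J4), (W2,J2), (W3,J1)}
All 3 vertices on the smaller side are matched.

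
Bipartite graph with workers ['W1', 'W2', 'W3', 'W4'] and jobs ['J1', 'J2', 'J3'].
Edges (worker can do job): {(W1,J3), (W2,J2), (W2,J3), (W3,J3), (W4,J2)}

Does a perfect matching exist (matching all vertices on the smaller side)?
No, maximum matching has size 2 < 3

Maximum matching has size 2, need 3 for perfect matching.
Unmatched workers: ['W1', 'W2']
Unmatched jobs: ['J1']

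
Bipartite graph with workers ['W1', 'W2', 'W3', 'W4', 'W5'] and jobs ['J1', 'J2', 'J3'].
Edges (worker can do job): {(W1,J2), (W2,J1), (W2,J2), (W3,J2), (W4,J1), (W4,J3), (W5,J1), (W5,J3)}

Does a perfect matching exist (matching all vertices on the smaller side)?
Yes, perfect matching exists (size 3)

Perfect matching: {(W3,J2), (W4,J3), (W5,J1)}
All 3 vertices on the smaller side are matched.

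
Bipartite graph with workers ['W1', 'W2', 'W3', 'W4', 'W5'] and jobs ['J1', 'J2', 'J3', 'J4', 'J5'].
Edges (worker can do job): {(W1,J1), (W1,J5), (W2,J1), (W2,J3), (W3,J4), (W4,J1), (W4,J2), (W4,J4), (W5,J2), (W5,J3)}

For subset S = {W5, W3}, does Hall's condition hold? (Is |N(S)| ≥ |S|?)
Yes: |N(S)| = 3, |S| = 2

Subset S = {W5, W3}
Neighbors N(S) = {J2, J3, J4}

|N(S)| = 3, |S| = 2
Hall's condition: |N(S)| ≥ |S| is satisfied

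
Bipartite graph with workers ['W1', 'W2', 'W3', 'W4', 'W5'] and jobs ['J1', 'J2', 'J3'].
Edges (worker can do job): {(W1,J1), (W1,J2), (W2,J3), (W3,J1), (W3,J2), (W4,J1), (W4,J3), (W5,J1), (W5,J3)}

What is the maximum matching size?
Maximum matching size = 3

Maximum matching: {(W3,J2), (W4,J3), (W5,J1)}
Size: 3

This assigns 3 workers to 3 distinct jobs.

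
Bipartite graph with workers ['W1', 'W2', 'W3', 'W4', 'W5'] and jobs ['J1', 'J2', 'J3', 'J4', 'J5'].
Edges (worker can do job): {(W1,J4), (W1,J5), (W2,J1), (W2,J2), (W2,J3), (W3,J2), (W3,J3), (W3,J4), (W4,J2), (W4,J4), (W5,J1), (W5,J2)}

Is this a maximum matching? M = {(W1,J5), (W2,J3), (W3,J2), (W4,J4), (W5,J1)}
Yes, size 5 is maximum

Proposed matching has size 5.
Maximum matching size for this graph: 5.

This is a maximum matching.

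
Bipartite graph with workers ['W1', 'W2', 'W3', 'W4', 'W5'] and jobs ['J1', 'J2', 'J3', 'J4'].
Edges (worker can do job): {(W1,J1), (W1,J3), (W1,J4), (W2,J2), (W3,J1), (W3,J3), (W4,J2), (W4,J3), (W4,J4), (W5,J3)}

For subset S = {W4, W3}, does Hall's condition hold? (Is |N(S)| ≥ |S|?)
Yes: |N(S)| = 4, |S| = 2

Subset S = {W4, W3}
Neighbors N(S) = {J1, J2, J3, J4}

|N(S)| = 4, |S| = 2
Hall's condition: |N(S)| ≥ |S| is satisfied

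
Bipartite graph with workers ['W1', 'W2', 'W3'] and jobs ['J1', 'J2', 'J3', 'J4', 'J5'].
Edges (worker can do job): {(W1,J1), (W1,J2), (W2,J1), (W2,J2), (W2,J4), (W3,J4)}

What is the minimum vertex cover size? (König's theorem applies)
Minimum vertex cover size = 3

By König's theorem: in bipartite graphs,
min vertex cover = max matching = 3

Maximum matching has size 3, so minimum vertex cover also has size 3.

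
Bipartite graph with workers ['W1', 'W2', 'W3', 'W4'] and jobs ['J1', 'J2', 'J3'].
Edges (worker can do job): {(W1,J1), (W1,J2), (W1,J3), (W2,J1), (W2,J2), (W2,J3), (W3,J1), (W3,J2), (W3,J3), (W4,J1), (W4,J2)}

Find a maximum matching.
Matching: {(W1,J3), (W3,J1), (W4,J2)}

Maximum matching (size 3):
  W1 → J3
  W3 → J1
  W4 → J2

Each worker is assigned to at most one job, and each job to at most one worker.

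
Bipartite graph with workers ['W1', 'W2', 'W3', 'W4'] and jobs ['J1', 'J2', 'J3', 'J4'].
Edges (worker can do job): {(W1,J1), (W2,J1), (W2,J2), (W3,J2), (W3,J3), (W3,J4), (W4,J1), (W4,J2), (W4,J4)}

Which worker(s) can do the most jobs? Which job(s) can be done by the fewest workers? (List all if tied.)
Most versatile: W3, W4 (3 jobs); Least covered: J3 (1 workers)

Worker degrees (jobs they can do): W1:1, W2:2, W3:3, W4:3
Job degrees (workers who can do it): J1:3, J2:3, J3:1, J4:2

Maximum worker degree is 3, achieved by: W3, W4
Minimum job degree is 1, achieved by: J3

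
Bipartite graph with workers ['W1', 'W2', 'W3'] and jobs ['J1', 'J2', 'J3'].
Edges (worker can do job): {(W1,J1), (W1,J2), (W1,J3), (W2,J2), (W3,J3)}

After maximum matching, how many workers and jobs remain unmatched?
Unmatched: 0 workers, 0 jobs

Maximum matching size: 3
Workers: 3 total, 3 matched, 0 unmatched
Jobs: 3 total, 3 matched, 0 unmatched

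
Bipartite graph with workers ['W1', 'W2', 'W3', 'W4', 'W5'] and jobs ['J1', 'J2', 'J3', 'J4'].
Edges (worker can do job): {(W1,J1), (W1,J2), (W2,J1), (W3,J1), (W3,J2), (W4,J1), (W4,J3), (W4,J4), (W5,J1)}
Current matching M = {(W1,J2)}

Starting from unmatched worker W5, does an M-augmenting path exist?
Yes: W5 → J1

An M-augmenting path alternates non-matching / matching edges, starting and ending at unmatched vertices.
Path: W5 → J1
(J1 is unmatched in M, so the path is augmenting.)
Flipping edges along this path would increase |M| from 1 to 2.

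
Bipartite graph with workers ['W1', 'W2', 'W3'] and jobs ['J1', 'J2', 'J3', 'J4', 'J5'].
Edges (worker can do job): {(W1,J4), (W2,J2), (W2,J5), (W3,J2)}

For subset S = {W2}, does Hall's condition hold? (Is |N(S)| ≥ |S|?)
Yes: |N(S)| = 2, |S| = 1

Subset S = {W2}
Neighbors N(S) = {J2, J5}

|N(S)| = 2, |S| = 1
Hall's condition: |N(S)| ≥ |S| is satisfied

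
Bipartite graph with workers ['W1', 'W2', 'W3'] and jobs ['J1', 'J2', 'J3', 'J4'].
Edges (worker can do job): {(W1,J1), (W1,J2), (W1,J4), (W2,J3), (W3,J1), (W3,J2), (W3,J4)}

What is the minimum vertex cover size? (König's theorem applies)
Minimum vertex cover size = 3

By König's theorem: in bipartite graphs,
min vertex cover = max matching = 3

Maximum matching has size 3, so minimum vertex cover also has size 3.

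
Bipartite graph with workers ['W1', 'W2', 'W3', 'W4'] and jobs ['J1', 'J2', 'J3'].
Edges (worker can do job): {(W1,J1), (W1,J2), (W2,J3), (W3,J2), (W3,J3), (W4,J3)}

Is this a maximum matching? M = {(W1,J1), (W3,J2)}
No, size 2 is not maximum

Proposed matching has size 2.
Maximum matching size for this graph: 3.

This is NOT maximum - can be improved to size 3.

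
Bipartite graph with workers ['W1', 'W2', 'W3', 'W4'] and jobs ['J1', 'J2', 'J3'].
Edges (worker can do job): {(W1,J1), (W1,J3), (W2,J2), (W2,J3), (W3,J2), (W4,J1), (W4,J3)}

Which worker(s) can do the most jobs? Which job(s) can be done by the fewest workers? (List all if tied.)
Most versatile: W1, W2, W4 (2 jobs); Least covered: J1, J2 (2 workers)

Worker degrees (jobs they can do): W1:2, W2:2, W3:1, W4:2
Job degrees (workers who can do it): J1:2, J2:2, J3:3

Maximum worker degree is 2, achieved by: W1, W2, W4
Minimum job degree is 2, achieved by: J1, J2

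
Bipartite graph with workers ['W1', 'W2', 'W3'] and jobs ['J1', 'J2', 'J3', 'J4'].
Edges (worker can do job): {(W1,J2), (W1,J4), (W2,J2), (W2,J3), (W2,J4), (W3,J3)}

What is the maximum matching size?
Maximum matching size = 3

Maximum matching: {(W1,J2), (W2,J4), (W3,J3)}
Size: 3

This assigns 3 workers to 3 distinct jobs.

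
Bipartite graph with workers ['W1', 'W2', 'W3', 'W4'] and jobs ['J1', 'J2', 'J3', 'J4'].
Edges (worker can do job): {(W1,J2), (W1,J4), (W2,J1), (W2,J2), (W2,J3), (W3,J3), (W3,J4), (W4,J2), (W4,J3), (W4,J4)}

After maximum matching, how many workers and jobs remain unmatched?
Unmatched: 0 workers, 0 jobs

Maximum matching size: 4
Workers: 4 total, 4 matched, 0 unmatched
Jobs: 4 total, 4 matched, 0 unmatched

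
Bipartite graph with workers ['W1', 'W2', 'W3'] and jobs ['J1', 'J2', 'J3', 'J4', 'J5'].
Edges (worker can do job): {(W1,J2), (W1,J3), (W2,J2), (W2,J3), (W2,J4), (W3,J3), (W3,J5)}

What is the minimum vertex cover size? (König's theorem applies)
Minimum vertex cover size = 3

By König's theorem: in bipartite graphs,
min vertex cover = max matching = 3

Maximum matching has size 3, so minimum vertex cover also has size 3.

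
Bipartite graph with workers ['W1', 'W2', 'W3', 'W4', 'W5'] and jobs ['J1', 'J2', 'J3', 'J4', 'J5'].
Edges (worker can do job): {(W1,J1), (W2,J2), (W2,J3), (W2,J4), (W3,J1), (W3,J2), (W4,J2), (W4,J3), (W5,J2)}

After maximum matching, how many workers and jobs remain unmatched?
Unmatched: 1 workers, 1 jobs

Maximum matching size: 4
Workers: 5 total, 4 matched, 1 unmatched
Jobs: 5 total, 4 matched, 1 unmatched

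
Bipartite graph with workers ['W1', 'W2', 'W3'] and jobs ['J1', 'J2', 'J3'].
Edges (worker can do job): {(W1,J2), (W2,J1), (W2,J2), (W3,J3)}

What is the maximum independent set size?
Maximum independent set = 3

By König's theorem:
- Min vertex cover = Max matching = 3
- Max independent set = Total vertices - Min vertex cover
- Max independent set = 6 - 3 = 3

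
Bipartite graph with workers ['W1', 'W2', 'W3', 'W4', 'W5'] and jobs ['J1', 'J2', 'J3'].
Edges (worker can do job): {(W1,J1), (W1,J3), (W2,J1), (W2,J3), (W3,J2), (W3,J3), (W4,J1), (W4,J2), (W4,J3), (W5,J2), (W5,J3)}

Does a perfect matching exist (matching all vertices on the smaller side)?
Yes, perfect matching exists (size 3)

Perfect matching: {(W3,J2), (W4,J1), (W5,J3)}
All 3 vertices on the smaller side are matched.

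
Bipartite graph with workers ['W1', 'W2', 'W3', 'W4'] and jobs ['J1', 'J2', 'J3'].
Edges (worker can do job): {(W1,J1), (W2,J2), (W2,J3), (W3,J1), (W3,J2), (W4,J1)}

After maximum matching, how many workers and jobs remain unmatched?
Unmatched: 1 workers, 0 jobs

Maximum matching size: 3
Workers: 4 total, 3 matched, 1 unmatched
Jobs: 3 total, 3 matched, 0 unmatched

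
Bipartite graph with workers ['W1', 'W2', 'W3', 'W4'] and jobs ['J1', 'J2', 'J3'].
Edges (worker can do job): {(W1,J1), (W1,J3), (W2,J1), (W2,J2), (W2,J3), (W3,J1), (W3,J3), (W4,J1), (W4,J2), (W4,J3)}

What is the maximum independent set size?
Maximum independent set = 4

By König's theorem:
- Min vertex cover = Max matching = 3
- Max independent set = Total vertices - Min vertex cover
- Max independent set = 7 - 3 = 4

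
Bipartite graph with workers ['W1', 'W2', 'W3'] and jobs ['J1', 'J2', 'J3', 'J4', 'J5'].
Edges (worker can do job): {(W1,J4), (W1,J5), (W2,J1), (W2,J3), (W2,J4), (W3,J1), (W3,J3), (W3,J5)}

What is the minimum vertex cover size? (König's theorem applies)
Minimum vertex cover size = 3

By König's theorem: in bipartite graphs,
min vertex cover = max matching = 3

Maximum matching has size 3, so minimum vertex cover also has size 3.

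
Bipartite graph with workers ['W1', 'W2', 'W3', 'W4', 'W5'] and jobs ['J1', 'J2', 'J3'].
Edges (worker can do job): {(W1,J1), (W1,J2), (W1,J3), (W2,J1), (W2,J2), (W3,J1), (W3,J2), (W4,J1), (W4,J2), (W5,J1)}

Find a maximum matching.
Matching: {(W1,J3), (W3,J2), (W5,J1)}

Maximum matching (size 3):
  W1 → J3
  W3 → J2
  W5 → J1

Each worker is assigned to at most one job, and each job to at most one worker.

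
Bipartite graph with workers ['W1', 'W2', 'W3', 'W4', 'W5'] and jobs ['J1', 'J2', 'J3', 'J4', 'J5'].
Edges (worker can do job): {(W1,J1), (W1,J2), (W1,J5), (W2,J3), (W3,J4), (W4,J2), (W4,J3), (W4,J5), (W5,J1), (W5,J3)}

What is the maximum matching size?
Maximum matching size = 5

Maximum matching: {(W1,J2), (W2,J3), (W3,J4), (W4,J5), (W5,J1)}
Size: 5

This assigns 5 workers to 5 distinct jobs.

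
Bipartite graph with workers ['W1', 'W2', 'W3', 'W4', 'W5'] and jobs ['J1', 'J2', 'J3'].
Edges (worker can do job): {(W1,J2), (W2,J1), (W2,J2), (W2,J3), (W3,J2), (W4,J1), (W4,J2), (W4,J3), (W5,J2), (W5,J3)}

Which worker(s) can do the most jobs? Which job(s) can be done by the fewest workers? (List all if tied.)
Most versatile: W2, W4 (3 jobs); Least covered: J1 (2 workers)

Worker degrees (jobs they can do): W1:1, W2:3, W3:1, W4:3, W5:2
Job degrees (workers who can do it): J1:2, J2:5, J3:3

Maximum worker degree is 3, achieved by: W2, W4
Minimum job degree is 2, achieved by: J1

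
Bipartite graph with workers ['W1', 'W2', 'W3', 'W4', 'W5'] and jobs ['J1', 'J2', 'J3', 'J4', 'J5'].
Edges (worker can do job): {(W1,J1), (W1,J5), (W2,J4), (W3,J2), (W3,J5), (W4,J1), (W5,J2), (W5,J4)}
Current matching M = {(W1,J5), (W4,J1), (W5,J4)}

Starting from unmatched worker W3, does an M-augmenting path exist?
Yes: W3 → J2

An M-augmenting path alternates non-matching / matching edges, starting and ending at unmatched vertices.
Path: W3 → J2
(J2 is unmatched in M, so the path is augmenting.)
Flipping edges along this path would increase |M| from 3 to 4.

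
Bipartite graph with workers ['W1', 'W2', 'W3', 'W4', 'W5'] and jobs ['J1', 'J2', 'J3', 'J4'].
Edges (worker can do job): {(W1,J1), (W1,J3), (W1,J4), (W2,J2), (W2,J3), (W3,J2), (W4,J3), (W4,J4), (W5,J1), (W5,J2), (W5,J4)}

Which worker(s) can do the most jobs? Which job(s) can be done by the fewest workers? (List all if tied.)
Most versatile: W1, W5 (3 jobs); Least covered: J1 (2 workers)

Worker degrees (jobs they can do): W1:3, W2:2, W3:1, W4:2, W5:3
Job degrees (workers who can do it): J1:2, J2:3, J3:3, J4:3

Maximum worker degree is 3, achieved by: W1, W5
Minimum job degree is 2, achieved by: J1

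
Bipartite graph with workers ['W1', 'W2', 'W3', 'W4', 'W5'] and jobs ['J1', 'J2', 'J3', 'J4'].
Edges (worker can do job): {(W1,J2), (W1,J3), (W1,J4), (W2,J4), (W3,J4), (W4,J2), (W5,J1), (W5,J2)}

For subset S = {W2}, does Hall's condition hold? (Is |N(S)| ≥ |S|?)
Yes: |N(S)| = 1, |S| = 1

Subset S = {W2}
Neighbors N(S) = {J4}

|N(S)| = 1, |S| = 1
Hall's condition: |N(S)| ≥ |S| is satisfied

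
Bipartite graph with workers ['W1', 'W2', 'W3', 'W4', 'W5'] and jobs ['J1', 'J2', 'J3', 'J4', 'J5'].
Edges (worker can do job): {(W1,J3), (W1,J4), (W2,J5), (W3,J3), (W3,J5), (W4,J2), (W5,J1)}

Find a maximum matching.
Matching: {(W1,J4), (W2,J5), (W3,J3), (W4,J2), (W5,J1)}

Maximum matching (size 5):
  W1 → J4
  W2 → J5
  W3 → J3
  W4 → J2
  W5 → J1

Each worker is assigned to at most one job, and each job to at most one worker.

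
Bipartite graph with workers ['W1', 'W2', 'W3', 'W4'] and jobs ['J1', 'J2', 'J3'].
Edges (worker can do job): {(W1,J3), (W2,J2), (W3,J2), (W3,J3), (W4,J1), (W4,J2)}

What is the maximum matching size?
Maximum matching size = 3

Maximum matching: {(W1,J3), (W3,J2), (W4,J1)}
Size: 3

This assigns 3 workers to 3 distinct jobs.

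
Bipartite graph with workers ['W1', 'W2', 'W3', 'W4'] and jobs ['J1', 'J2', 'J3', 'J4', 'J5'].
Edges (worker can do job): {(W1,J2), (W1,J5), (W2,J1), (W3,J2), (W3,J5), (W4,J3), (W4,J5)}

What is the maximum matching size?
Maximum matching size = 4

Maximum matching: {(W1,J5), (W2,J1), (W3,J2), (W4,J3)}
Size: 4

This assigns 4 workers to 4 distinct jobs.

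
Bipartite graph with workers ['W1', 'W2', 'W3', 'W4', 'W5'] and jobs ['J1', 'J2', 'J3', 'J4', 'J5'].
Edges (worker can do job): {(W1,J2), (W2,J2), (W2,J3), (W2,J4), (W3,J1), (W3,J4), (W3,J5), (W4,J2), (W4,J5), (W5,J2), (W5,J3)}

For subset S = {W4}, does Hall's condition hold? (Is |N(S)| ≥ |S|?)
Yes: |N(S)| = 2, |S| = 1

Subset S = {W4}
Neighbors N(S) = {J2, J5}

|N(S)| = 2, |S| = 1
Hall's condition: |N(S)| ≥ |S| is satisfied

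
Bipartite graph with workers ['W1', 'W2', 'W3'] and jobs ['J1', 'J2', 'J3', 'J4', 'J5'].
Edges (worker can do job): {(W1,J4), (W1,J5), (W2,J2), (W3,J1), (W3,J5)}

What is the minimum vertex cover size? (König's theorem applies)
Minimum vertex cover size = 3

By König's theorem: in bipartite graphs,
min vertex cover = max matching = 3

Maximum matching has size 3, so minimum vertex cover also has size 3.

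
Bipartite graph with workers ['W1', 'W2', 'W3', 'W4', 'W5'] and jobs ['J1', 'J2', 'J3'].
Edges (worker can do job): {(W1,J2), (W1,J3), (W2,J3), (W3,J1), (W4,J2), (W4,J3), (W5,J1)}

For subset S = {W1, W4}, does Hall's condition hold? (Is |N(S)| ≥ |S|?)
Yes: |N(S)| = 2, |S| = 2

Subset S = {W1, W4}
Neighbors N(S) = {J2, J3}

|N(S)| = 2, |S| = 2
Hall's condition: |N(S)| ≥ |S| is satisfied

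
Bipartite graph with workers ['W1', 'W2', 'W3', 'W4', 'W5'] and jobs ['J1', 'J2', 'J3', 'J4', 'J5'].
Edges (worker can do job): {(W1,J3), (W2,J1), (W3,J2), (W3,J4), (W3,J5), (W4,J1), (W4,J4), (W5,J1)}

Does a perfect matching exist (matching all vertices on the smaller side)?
No, maximum matching has size 4 < 5

Maximum matching has size 4, need 5 for perfect matching.
Unmatched workers: ['W2']
Unmatched jobs: ['J5']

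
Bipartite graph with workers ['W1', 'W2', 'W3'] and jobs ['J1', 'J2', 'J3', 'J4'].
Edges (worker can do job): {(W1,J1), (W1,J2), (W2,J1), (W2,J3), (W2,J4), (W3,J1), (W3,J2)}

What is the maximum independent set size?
Maximum independent set = 4

By König's theorem:
- Min vertex cover = Max matching = 3
- Max independent set = Total vertices - Min vertex cover
- Max independent set = 7 - 3 = 4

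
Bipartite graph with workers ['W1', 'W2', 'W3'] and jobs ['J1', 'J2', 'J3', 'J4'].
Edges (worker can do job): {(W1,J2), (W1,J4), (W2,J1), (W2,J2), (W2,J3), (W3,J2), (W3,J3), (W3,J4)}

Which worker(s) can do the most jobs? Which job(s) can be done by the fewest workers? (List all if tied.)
Most versatile: W2, W3 (3 jobs); Least covered: J1 (1 workers)

Worker degrees (jobs they can do): W1:2, W2:3, W3:3
Job degrees (workers who can do it): J1:1, J2:3, J3:2, J4:2

Maximum worker degree is 3, achieved by: W2, W3
Minimum job degree is 1, achieved by: J1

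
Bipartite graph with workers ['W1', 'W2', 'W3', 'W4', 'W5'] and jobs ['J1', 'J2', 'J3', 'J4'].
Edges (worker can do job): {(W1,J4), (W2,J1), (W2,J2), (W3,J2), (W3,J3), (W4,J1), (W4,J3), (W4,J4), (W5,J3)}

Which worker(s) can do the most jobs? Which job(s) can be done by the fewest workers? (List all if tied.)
Most versatile: W4 (3 jobs); Least covered: J1, J2, J4 (2 workers)

Worker degrees (jobs they can do): W1:1, W2:2, W3:2, W4:3, W5:1
Job degrees (workers who can do it): J1:2, J2:2, J3:3, J4:2

Maximum worker degree is 3, achieved by: W4
Minimum job degree is 2, achieved by: J1, J2, J4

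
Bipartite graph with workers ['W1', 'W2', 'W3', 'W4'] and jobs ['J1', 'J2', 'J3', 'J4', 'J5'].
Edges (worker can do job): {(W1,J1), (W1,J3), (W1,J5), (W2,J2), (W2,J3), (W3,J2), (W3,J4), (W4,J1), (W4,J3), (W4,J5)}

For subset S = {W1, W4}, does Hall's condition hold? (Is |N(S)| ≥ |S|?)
Yes: |N(S)| = 3, |S| = 2

Subset S = {W1, W4}
Neighbors N(S) = {J1, J3, J5}

|N(S)| = 3, |S| = 2
Hall's condition: |N(S)| ≥ |S| is satisfied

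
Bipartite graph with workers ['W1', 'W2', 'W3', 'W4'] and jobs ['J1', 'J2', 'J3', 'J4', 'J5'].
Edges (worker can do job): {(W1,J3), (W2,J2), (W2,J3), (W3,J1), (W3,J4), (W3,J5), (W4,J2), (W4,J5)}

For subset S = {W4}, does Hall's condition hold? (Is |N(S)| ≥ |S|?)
Yes: |N(S)| = 2, |S| = 1

Subset S = {W4}
Neighbors N(S) = {J2, J5}

|N(S)| = 2, |S| = 1
Hall's condition: |N(S)| ≥ |S| is satisfied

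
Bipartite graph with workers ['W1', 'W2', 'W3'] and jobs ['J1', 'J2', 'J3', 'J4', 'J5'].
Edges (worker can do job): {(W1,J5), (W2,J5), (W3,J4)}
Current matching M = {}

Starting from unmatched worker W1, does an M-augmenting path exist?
Yes: W1 → J5

An M-augmenting path alternates non-matching / matching edges, starting and ending at unmatched vertices.
Path: W1 → J5
(J5 is unmatched in M, so the path is augmenting.)
Flipping edges along this path would increase |M| from 0 to 1.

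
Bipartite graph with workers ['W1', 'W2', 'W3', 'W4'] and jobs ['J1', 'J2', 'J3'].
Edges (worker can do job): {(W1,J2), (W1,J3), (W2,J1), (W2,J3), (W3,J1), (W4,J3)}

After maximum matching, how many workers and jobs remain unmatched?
Unmatched: 1 workers, 0 jobs

Maximum matching size: 3
Workers: 4 total, 3 matched, 1 unmatched
Jobs: 3 total, 3 matched, 0 unmatched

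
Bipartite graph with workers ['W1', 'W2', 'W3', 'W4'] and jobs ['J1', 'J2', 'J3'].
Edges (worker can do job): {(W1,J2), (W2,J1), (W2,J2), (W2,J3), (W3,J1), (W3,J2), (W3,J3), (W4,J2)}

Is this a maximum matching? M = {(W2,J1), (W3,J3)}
No, size 2 is not maximum

Proposed matching has size 2.
Maximum matching size for this graph: 3.

This is NOT maximum - can be improved to size 3.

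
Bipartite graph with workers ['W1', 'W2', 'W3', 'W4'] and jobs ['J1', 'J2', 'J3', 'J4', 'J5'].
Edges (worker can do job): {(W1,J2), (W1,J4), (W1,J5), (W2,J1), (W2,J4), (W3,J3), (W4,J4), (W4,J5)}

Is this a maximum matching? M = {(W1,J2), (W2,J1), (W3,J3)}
No, size 3 is not maximum

Proposed matching has size 3.
Maximum matching size for this graph: 4.

This is NOT maximum - can be improved to size 4.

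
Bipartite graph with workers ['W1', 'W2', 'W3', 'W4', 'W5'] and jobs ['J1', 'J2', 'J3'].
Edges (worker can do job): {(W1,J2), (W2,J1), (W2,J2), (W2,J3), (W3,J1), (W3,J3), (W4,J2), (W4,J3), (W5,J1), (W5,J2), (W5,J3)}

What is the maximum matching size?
Maximum matching size = 3

Maximum matching: {(W3,J1), (W4,J3), (W5,J2)}
Size: 3

This assigns 3 workers to 3 distinct jobs.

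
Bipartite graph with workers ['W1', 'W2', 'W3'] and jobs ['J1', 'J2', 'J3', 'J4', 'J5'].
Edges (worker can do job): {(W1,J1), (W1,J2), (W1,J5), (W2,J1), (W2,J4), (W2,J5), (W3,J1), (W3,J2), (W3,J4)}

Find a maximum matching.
Matching: {(W1,J5), (W2,J4), (W3,J2)}

Maximum matching (size 3):
  W1 → J5
  W2 → J4
  W3 → J2

Each worker is assigned to at most one job, and each job to at most one worker.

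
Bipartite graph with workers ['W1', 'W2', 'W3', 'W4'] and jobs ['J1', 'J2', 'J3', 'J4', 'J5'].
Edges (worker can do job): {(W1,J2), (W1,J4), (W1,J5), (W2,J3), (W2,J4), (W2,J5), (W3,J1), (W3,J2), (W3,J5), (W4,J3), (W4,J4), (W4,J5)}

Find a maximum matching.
Matching: {(W1,J4), (W2,J5), (W3,J2), (W4,J3)}

Maximum matching (size 4):
  W1 → J4
  W2 → J5
  W3 → J2
  W4 → J3

Each worker is assigned to at most one job, and each job to at most one worker.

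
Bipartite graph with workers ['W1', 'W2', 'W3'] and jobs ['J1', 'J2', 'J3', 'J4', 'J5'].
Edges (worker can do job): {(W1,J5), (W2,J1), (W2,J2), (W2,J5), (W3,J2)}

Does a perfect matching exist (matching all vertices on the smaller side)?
Yes, perfect matching exists (size 3)

Perfect matching: {(W1,J5), (W2,J1), (W3,J2)}
All 3 vertices on the smaller side are matched.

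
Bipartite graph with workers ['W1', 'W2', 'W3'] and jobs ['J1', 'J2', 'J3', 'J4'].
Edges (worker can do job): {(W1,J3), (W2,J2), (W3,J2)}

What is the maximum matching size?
Maximum matching size = 2

Maximum matching: {(W1,J3), (W3,J2)}
Size: 2

This assigns 2 workers to 2 distinct jobs.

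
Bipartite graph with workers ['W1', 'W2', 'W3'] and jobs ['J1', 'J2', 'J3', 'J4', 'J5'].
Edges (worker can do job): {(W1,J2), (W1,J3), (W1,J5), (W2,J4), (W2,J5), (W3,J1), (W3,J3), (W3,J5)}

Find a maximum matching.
Matching: {(W1,J3), (W2,J4), (W3,J1)}

Maximum matching (size 3):
  W1 → J3
  W2 → J4
  W3 → J1

Each worker is assigned to at most one job, and each job to at most one worker.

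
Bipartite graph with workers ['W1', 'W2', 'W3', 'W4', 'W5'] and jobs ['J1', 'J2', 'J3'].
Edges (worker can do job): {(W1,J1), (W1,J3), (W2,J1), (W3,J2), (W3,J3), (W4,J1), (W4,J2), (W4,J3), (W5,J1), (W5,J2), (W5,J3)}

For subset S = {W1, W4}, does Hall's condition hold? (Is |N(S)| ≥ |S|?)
Yes: |N(S)| = 3, |S| = 2

Subset S = {W1, W4}
Neighbors N(S) = {J1, J2, J3}

|N(S)| = 3, |S| = 2
Hall's condition: |N(S)| ≥ |S| is satisfied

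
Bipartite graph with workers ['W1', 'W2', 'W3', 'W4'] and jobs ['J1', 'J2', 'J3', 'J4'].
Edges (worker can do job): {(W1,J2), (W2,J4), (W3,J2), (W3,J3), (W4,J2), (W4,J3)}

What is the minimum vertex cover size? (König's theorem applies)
Minimum vertex cover size = 3

By König's theorem: in bipartite graphs,
min vertex cover = max matching = 3

Maximum matching has size 3, so minimum vertex cover also has size 3.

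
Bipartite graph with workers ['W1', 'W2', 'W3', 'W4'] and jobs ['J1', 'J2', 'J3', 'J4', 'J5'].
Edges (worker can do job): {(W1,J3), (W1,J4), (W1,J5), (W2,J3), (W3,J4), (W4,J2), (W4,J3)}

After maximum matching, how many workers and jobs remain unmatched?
Unmatched: 0 workers, 1 jobs

Maximum matching size: 4
Workers: 4 total, 4 matched, 0 unmatched
Jobs: 5 total, 4 matched, 1 unmatched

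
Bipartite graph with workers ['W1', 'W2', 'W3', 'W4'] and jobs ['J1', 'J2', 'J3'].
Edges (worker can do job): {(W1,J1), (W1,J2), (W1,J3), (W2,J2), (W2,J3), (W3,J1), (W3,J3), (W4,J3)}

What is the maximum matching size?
Maximum matching size = 3

Maximum matching: {(W1,J2), (W3,J1), (W4,J3)}
Size: 3

This assigns 3 workers to 3 distinct jobs.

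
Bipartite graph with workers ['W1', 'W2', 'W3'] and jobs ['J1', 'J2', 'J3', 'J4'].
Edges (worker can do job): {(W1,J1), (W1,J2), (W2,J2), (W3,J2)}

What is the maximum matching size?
Maximum matching size = 2

Maximum matching: {(W1,J1), (W3,J2)}
Size: 2

This assigns 2 workers to 2 distinct jobs.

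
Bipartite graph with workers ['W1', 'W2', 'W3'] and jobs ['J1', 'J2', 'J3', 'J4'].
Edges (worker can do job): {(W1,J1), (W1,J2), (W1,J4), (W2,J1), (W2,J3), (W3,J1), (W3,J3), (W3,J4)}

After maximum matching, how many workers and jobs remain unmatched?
Unmatched: 0 workers, 1 jobs

Maximum matching size: 3
Workers: 3 total, 3 matched, 0 unmatched
Jobs: 4 total, 3 matched, 1 unmatched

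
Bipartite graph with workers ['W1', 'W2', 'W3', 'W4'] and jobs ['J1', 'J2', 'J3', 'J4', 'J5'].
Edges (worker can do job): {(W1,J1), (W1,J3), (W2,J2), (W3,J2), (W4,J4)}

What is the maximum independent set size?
Maximum independent set = 6

By König's theorem:
- Min vertex cover = Max matching = 3
- Max independent set = Total vertices - Min vertex cover
- Max independent set = 9 - 3 = 6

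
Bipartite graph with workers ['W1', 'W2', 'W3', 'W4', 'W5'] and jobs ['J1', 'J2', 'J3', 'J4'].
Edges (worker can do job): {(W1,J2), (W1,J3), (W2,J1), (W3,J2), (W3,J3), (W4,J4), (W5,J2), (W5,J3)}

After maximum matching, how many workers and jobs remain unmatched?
Unmatched: 1 workers, 0 jobs

Maximum matching size: 4
Workers: 5 total, 4 matched, 1 unmatched
Jobs: 4 total, 4 matched, 0 unmatched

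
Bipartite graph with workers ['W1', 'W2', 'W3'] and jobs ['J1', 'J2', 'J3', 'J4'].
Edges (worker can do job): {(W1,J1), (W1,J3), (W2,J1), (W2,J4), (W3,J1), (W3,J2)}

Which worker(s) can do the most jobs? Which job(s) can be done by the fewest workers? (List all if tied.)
Most versatile: W1, W2, W3 (2 jobs); Least covered: J2, J3, J4 (1 workers)

Worker degrees (jobs they can do): W1:2, W2:2, W3:2
Job degrees (workers who can do it): J1:3, J2:1, J3:1, J4:1

Maximum worker degree is 2, achieved by: W1, W2, W3
Minimum job degree is 1, achieved by: J2, J3, J4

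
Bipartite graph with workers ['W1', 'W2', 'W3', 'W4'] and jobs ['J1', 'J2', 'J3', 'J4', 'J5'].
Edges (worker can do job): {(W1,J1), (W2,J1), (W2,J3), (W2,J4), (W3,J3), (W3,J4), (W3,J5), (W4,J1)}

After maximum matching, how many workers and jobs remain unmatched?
Unmatched: 1 workers, 2 jobs

Maximum matching size: 3
Workers: 4 total, 3 matched, 1 unmatched
Jobs: 5 total, 3 matched, 2 unmatched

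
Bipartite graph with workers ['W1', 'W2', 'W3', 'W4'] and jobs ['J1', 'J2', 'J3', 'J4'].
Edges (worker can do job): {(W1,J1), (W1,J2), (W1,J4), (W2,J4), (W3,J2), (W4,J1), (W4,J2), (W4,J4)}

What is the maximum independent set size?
Maximum independent set = 5

By König's theorem:
- Min vertex cover = Max matching = 3
- Max independent set = Total vertices - Min vertex cover
- Max independent set = 8 - 3 = 5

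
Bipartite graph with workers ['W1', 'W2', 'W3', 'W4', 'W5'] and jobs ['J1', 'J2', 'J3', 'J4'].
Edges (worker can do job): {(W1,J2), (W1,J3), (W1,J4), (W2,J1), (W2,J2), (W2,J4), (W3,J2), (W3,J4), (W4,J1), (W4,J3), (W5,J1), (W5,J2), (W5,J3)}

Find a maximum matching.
Matching: {(W1,J2), (W3,J4), (W4,J1), (W5,J3)}

Maximum matching (size 4):
  W1 → J2
  W3 → J4
  W4 → J1
  W5 → J3

Each worker is assigned to at most one job, and each job to at most one worker.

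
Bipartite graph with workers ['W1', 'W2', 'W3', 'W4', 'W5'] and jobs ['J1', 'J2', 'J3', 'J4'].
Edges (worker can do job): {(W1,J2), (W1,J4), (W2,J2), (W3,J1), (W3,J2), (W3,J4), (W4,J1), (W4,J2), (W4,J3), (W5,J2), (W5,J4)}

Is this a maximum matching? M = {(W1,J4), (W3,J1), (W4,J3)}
No, size 3 is not maximum

Proposed matching has size 3.
Maximum matching size for this graph: 4.

This is NOT maximum - can be improved to size 4.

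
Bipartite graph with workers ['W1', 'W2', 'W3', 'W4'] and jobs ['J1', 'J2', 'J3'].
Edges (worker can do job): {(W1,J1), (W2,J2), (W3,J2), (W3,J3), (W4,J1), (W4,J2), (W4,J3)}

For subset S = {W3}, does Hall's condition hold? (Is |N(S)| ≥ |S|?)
Yes: |N(S)| = 2, |S| = 1

Subset S = {W3}
Neighbors N(S) = {J2, J3}

|N(S)| = 2, |S| = 1
Hall's condition: |N(S)| ≥ |S| is satisfied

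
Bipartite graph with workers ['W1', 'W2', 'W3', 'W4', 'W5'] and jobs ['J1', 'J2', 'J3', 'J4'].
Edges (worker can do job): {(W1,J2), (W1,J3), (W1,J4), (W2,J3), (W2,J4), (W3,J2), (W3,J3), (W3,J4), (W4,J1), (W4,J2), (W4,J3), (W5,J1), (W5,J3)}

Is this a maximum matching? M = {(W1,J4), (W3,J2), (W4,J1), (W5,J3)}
Yes, size 4 is maximum

Proposed matching has size 4.
Maximum matching size for this graph: 4.

This is a maximum matching.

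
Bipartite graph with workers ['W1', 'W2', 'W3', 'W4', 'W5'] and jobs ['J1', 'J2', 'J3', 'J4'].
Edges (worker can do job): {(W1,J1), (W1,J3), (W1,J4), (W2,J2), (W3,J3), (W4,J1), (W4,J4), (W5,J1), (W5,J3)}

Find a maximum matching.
Matching: {(W2,J2), (W3,J3), (W4,J4), (W5,J1)}

Maximum matching (size 4):
  W2 → J2
  W3 → J3
  W4 → J4
  W5 → J1

Each worker is assigned to at most one job, and each job to at most one worker.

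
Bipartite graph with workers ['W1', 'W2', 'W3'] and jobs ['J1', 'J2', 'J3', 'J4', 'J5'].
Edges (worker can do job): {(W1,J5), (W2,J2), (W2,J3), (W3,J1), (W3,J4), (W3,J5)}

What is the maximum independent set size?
Maximum independent set = 5

By König's theorem:
- Min vertex cover = Max matching = 3
- Max independent set = Total vertices - Min vertex cover
- Max independent set = 8 - 3 = 5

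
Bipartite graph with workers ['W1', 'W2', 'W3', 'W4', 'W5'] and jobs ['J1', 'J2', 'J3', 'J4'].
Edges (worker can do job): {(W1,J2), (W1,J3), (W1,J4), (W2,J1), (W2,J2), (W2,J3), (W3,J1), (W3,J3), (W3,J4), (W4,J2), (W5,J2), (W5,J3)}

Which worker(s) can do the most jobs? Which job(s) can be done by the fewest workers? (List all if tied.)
Most versatile: W1, W2, W3 (3 jobs); Least covered: J1, J4 (2 workers)

Worker degrees (jobs they can do): W1:3, W2:3, W3:3, W4:1, W5:2
Job degrees (workers who can do it): J1:2, J2:4, J3:4, J4:2

Maximum worker degree is 3, achieved by: W1, W2, W3
Minimum job degree is 2, achieved by: J1, J4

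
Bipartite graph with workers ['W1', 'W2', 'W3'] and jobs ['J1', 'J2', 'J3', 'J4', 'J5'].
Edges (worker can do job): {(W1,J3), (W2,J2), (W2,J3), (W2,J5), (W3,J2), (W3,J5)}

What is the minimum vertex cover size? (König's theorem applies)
Minimum vertex cover size = 3

By König's theorem: in bipartite graphs,
min vertex cover = max matching = 3

Maximum matching has size 3, so minimum vertex cover also has size 3.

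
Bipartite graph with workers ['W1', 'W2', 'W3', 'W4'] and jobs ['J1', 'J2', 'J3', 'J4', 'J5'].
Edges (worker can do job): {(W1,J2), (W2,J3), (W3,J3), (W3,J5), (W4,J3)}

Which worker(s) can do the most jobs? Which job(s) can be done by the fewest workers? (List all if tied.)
Most versatile: W3 (2 jobs); Least covered: J1, J4 (0 workers)

Worker degrees (jobs they can do): W1:1, W2:1, W3:2, W4:1
Job degrees (workers who can do it): J1:0, J2:1, J3:3, J4:0, J5:1

Maximum worker degree is 2, achieved by: W3
Minimum job degree is 0, achieved by: J1, J4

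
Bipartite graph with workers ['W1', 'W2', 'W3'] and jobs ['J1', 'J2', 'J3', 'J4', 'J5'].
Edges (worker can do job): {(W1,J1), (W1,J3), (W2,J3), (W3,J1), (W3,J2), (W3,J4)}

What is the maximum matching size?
Maximum matching size = 3

Maximum matching: {(W1,J1), (W2,J3), (W3,J2)}
Size: 3

This assigns 3 workers to 3 distinct jobs.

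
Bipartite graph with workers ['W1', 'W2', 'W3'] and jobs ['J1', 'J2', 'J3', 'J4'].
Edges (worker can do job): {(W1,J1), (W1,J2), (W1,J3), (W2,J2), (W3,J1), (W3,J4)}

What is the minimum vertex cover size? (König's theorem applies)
Minimum vertex cover size = 3

By König's theorem: in bipartite graphs,
min vertex cover = max matching = 3

Maximum matching has size 3, so minimum vertex cover also has size 3.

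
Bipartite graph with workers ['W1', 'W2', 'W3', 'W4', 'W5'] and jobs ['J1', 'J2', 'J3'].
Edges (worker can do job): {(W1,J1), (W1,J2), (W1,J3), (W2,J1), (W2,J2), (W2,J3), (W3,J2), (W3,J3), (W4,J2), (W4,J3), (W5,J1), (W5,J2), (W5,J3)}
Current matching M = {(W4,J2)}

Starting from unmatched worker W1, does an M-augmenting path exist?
Yes: W1 → J1

An M-augmenting path alternates non-matching / matching edges, starting and ending at unmatched vertices.
Path: W1 → J1
(J1 is unmatched in M, so the path is augmenting.)
Flipping edges along this path would increase |M| from 1 to 2.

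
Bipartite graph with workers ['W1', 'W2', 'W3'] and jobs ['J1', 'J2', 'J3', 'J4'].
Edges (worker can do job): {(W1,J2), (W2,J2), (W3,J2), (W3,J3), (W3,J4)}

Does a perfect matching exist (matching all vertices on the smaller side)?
No, maximum matching has size 2 < 3

Maximum matching has size 2, need 3 for perfect matching.
Unmatched workers: ['W2']
Unmatched jobs: ['J1', 'J4']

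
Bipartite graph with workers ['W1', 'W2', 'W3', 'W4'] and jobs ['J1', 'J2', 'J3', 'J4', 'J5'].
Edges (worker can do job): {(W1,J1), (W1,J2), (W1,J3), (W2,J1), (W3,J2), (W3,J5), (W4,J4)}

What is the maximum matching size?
Maximum matching size = 4

Maximum matching: {(W1,J3), (W2,J1), (W3,J2), (W4,J4)}
Size: 4

This assigns 4 workers to 4 distinct jobs.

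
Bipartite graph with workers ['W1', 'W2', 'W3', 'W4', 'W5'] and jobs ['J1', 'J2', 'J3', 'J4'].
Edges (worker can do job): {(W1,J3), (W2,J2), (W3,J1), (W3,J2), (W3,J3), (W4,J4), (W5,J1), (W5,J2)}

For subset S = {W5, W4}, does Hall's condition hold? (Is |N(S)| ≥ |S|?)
Yes: |N(S)| = 3, |S| = 2

Subset S = {W5, W4}
Neighbors N(S) = {J1, J2, J4}

|N(S)| = 3, |S| = 2
Hall's condition: |N(S)| ≥ |S| is satisfied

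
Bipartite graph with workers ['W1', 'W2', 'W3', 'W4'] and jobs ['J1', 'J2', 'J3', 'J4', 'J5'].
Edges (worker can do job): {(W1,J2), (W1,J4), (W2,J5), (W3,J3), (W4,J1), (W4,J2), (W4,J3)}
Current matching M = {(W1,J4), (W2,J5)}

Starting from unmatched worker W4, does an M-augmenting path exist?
Yes: W4 → J3

An M-augmenting path alternates non-matching / matching edges, starting and ending at unmatched vertices.
Path: W4 → J3
(J3 is unmatched in M, so the path is augmenting.)
Flipping edges along this path would increase |M| from 2 to 3.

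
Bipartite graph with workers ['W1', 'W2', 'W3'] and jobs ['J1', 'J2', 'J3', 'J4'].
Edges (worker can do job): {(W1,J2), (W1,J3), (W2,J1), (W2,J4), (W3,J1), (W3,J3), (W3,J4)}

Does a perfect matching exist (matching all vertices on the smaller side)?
Yes, perfect matching exists (size 3)

Perfect matching: {(W1,J2), (W2,J4), (W3,J3)}
All 3 vertices on the smaller side are matched.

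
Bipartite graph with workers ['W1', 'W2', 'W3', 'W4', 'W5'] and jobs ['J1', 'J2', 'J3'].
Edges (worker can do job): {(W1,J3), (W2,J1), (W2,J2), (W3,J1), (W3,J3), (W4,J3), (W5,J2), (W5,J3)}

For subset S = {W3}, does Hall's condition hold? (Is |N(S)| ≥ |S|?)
Yes: |N(S)| = 2, |S| = 1

Subset S = {W3}
Neighbors N(S) = {J1, J3}

|N(S)| = 2, |S| = 1
Hall's condition: |N(S)| ≥ |S| is satisfied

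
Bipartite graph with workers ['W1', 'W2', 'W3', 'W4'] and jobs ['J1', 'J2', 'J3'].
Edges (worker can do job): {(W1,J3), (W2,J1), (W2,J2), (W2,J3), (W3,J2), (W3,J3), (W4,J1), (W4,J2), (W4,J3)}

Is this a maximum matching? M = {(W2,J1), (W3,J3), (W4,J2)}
Yes, size 3 is maximum

Proposed matching has size 3.
Maximum matching size for this graph: 3.

This is a maximum matching.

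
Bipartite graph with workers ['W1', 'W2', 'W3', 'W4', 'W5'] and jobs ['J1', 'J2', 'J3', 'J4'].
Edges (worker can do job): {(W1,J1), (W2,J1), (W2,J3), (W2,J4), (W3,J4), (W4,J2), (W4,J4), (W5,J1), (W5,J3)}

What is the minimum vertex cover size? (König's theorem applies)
Minimum vertex cover size = 4

By König's theorem: in bipartite graphs,
min vertex cover = max matching = 4

Maximum matching has size 4, so minimum vertex cover also has size 4.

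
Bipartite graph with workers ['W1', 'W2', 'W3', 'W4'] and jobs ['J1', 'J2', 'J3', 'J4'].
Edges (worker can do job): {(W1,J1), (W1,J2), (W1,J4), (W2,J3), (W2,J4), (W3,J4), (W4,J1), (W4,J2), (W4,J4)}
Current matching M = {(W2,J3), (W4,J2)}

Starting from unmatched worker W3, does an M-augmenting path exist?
Yes: W3 → J4

An M-augmenting path alternates non-matching / matching edges, starting and ending at unmatched vertices.
Path: W3 → J4
(J4 is unmatched in M, so the path is augmenting.)
Flipping edges along this path would increase |M| from 2 to 3.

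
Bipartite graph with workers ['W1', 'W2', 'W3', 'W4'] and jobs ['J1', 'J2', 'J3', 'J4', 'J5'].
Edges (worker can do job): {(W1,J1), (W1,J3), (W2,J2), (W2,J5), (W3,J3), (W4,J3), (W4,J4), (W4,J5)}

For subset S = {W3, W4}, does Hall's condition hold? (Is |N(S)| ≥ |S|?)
Yes: |N(S)| = 3, |S| = 2

Subset S = {W3, W4}
Neighbors N(S) = {J3, J4, J5}

|N(S)| = 3, |S| = 2
Hall's condition: |N(S)| ≥ |S| is satisfied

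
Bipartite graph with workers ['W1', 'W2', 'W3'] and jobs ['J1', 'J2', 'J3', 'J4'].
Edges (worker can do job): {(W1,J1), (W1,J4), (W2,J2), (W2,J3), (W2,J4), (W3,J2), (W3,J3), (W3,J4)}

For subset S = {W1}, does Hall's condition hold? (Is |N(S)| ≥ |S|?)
Yes: |N(S)| = 2, |S| = 1

Subset S = {W1}
Neighbors N(S) = {J1, J4}

|N(S)| = 2, |S| = 1
Hall's condition: |N(S)| ≥ |S| is satisfied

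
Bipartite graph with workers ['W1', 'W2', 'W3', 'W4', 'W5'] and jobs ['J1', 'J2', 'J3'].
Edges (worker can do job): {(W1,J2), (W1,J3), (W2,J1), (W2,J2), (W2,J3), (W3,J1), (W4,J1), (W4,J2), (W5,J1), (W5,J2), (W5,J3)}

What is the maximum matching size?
Maximum matching size = 3

Maximum matching: {(W1,J3), (W3,J1), (W5,J2)}
Size: 3

This assigns 3 workers to 3 distinct jobs.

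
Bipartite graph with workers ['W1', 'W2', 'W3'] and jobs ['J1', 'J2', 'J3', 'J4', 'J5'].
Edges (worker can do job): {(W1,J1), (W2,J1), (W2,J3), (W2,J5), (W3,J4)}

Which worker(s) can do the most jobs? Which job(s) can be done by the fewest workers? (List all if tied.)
Most versatile: W2 (3 jobs); Least covered: J2 (0 workers)

Worker degrees (jobs they can do): W1:1, W2:3, W3:1
Job degrees (workers who can do it): J1:2, J2:0, J3:1, J4:1, J5:1

Maximum worker degree is 3, achieved by: W2
Minimum job degree is 0, achieved by: J2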